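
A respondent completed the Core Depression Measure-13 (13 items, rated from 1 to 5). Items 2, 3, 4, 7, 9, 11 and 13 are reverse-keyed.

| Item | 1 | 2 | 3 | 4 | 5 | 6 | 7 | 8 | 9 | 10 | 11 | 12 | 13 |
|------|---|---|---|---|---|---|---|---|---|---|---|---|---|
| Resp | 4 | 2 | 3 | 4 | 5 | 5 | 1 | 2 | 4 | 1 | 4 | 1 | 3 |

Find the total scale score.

39

Reverse-coded items (on a 1–5 scale, reversed = 6 − raw):
  item 2: 6 − 2 = 4
  item 3: 6 − 3 = 3
  item 4: 6 − 4 = 2
  item 7: 6 − 1 = 5
  item 9: 6 − 4 = 2
  item 11: 6 − 4 = 2
  item 13: 6 − 3 = 3
After reverse-coding: 4, 4, 3, 2, 5, 5, 5, 2, 2, 1, 2, 1, 3
Total = 4 + 4 + 3 + 2 + 5 + 5 + 5 + 2 + 2 + 1 + 2 + 1 + 3 = 39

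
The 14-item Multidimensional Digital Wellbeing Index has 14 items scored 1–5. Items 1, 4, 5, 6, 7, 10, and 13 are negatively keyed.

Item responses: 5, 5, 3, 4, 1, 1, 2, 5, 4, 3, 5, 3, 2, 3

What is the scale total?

52

Negatively keyed items use 6 − raw:
  item 1: 6 − 5 = 1
  item 4: 6 − 4 = 2
  item 5: 6 − 1 = 5
  item 6: 6 − 1 = 5
  item 7: 6 − 2 = 4
  item 10: 6 − 3 = 3
  item 13: 6 − 2 = 4
Scored responses: 1, 5, 3, 2, 5, 5, 4, 5, 4, 3, 5, 3, 4, 3
Total = 1 + 5 + 3 + 2 + 5 + 5 + 4 + 5 + 4 + 3 + 5 + 3 + 4 + 3 = 52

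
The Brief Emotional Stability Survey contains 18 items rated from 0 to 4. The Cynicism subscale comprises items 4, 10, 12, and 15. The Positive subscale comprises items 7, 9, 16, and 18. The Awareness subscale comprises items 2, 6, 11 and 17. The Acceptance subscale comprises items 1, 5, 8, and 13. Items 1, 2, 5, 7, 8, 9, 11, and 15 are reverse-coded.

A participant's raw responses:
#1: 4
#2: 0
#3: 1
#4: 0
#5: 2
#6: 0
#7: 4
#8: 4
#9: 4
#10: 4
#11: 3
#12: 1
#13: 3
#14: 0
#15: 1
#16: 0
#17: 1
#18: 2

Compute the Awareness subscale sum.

6

Awareness items: 2, 6, 11, 17.
Of these, items 2 & 11 are reverse-coded; reversed = (0+4) − raw = 4 − raw.
  item 2: 4 − 0 = 4
  item 6: 0
  item 11: 4 − 3 = 1
  item 17: 1
Sum = 4 + 0 + 1 + 1 = 6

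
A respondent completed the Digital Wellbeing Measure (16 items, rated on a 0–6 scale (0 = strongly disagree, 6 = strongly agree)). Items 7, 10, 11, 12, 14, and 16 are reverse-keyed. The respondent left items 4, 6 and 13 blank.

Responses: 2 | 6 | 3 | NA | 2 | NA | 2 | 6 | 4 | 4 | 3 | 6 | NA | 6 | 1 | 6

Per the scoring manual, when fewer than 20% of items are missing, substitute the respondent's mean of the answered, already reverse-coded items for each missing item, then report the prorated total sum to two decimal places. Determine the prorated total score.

40.62

Reverse-coded (reversed = (0+6) − raw = 6 − raw):
  item 7: 6 − 2 = 4
  item 10: 6 − 4 = 2
  item 11: 6 − 3 = 3
  item 12: 6 − 6 = 0
  item 14: 6 − 6 = 0
  item 16: 6 − 6 = 0
Completed scored items (13 of 16): 2, 6, 3, 2, 4, 6, 4, 2, 3, 0, 0, 1, 0; sum = 33.
Person mean = 33 / 13 ≈ 2.5385
Prorated total = (33 / 13) × 16 = 40.62 (to 2 dp)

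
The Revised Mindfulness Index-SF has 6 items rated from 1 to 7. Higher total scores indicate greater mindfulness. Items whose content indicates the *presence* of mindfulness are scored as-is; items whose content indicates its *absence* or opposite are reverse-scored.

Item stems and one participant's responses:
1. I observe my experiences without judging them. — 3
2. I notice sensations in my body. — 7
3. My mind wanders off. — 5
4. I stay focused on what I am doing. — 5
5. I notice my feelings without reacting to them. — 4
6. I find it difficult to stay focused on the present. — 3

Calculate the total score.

Items 3, 6 describe the absence/opposite of mindfulness → reverse-score.
reversed = (1+7) − raw = 8 − raw.
  item 1: 3
  item 2: 7
  item 3: 8 − 5 = 3
  item 4: 5
  item 5: 4
  item 6: 8 − 3 = 5
Total = 3 + 7 + 3 + 5 + 4 + 5 = 27

27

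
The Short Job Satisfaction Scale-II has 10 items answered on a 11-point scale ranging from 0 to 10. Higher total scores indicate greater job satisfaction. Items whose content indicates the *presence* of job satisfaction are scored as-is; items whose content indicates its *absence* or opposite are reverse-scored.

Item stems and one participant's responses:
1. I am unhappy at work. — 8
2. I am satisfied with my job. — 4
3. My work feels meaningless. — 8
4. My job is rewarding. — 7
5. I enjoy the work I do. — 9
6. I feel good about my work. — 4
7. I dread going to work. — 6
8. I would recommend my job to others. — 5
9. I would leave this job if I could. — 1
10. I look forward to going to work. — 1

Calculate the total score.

Items 1, 3, 7, 9 describe the absence/opposite of job satisfaction → reverse-score.
reverse-coded value = 10 − response.
  item 1: 10 − 8 = 2
  item 2: 4
  item 3: 10 − 8 = 2
  item 4: 7
  item 5: 9
  item 6: 4
  item 7: 10 − 6 = 4
  item 8: 5
  item 9: 10 − 1 = 9
  item 10: 1
Total = 2 + 4 + 2 + 7 + 9 + 4 + 4 + 5 + 9 + 1 = 47

47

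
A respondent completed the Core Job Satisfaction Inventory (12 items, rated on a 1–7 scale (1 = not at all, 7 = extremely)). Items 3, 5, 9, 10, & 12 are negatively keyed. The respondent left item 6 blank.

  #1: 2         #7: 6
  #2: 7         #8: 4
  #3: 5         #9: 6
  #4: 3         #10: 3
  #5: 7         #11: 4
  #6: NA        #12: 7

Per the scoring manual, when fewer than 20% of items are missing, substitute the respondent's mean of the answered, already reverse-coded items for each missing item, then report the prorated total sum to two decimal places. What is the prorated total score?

41.45

Reverse-coded (reversed = (1+7) − raw = 8 − raw):
  item 3: 8 − 5 = 3
  item 5: 8 − 7 = 1
  item 9: 8 − 6 = 2
  item 10: 8 − 3 = 5
  item 12: 8 − 7 = 1
Completed scored items (11 of 12): 2, 7, 3, 3, 1, 6, 4, 2, 5, 4, 1; sum = 38.
Person mean = 38 / 11 ≈ 3.4545
Prorated total = (38 / 11) × 12 = 41.45 (to 2 dp)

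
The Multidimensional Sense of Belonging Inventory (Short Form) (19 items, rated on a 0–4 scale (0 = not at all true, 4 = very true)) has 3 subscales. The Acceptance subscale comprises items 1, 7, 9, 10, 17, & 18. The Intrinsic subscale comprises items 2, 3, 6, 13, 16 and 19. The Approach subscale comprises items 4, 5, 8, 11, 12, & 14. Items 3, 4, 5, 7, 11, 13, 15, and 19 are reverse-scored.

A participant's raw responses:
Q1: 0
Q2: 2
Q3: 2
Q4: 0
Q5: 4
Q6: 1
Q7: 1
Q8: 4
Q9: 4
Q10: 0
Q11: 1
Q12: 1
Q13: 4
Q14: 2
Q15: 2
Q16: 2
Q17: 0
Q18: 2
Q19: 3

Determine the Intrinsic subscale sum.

Intrinsic items: 2, 3, 6, 13, 16, 19.
Of these, items 3, 13 and 19 are reverse-scored; on a 0–4 scale, reversed = 4 − raw.
  item 2: 2
  item 3: 4 − 2 = 2
  item 6: 1
  item 13: 4 − 4 = 0
  item 16: 2
  item 19: 4 − 3 = 1
Sum = 2 + 2 + 1 + 0 + 2 + 1 = 8

8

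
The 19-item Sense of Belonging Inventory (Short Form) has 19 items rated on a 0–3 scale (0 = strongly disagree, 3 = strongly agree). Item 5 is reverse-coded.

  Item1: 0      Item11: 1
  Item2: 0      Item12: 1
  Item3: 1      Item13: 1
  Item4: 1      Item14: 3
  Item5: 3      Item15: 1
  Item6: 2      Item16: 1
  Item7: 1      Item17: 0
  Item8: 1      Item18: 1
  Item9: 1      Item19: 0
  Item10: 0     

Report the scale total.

Reversing item 5 with 3 − raw:
Total = 0 + 0 + 1 + 1 + (3−3) + 2 + 1 + 1 + 1 + 0 + 1 + 1 + 1 + 3 + 1 + 1 + 0 + 1 + 0
      = 0 + 0 + 1 + 1 + 0 + 2 + 1 + 1 + 1 + 0 + 1 + 1 + 1 + 3 + 1 + 1 + 0 + 1 + 0 = 16

16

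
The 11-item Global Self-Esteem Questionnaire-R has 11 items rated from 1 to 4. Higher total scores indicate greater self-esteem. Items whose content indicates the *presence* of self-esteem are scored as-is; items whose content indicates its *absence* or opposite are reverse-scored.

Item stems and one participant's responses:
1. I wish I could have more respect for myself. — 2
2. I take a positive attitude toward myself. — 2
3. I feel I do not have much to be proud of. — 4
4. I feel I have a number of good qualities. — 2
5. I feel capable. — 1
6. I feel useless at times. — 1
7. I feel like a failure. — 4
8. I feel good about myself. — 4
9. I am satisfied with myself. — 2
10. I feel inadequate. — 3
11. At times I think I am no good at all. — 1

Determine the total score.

26

Items 1, 3, 6, 7, 10, 11 describe the absence/opposite of self-esteem → reverse-score.
reversed = (1+4) − raw = 5 − raw.
  item 1: 5 − 2 = 3
  item 2: 2
  item 3: 5 − 4 = 1
  item 4: 2
  item 5: 1
  item 6: 5 − 1 = 4
  item 7: 5 − 4 = 1
  item 8: 4
  item 9: 2
  item 10: 5 − 3 = 2
  item 11: 5 − 1 = 4
Total = 3 + 2 + 1 + 2 + 1 + 4 + 1 + 4 + 2 + 2 + 4 = 26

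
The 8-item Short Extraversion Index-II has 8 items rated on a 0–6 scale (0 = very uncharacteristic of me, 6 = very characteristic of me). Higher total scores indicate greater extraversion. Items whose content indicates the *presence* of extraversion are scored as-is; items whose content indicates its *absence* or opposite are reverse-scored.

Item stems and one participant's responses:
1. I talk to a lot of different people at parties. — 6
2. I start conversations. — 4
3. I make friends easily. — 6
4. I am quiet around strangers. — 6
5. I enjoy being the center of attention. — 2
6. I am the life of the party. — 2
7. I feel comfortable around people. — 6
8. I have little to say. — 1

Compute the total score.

Items 4, 8 describe the absence/opposite of extraversion → reverse-score.
reversed = (0+6) − raw = 6 − raw.
  item 1: 6
  item 2: 4
  item 3: 6
  item 4: 6 − 6 = 0
  item 5: 2
  item 6: 2
  item 7: 6
  item 8: 6 − 1 = 5
Total = 6 + 4 + 6 + 0 + 2 + 2 + 6 + 5 = 31

31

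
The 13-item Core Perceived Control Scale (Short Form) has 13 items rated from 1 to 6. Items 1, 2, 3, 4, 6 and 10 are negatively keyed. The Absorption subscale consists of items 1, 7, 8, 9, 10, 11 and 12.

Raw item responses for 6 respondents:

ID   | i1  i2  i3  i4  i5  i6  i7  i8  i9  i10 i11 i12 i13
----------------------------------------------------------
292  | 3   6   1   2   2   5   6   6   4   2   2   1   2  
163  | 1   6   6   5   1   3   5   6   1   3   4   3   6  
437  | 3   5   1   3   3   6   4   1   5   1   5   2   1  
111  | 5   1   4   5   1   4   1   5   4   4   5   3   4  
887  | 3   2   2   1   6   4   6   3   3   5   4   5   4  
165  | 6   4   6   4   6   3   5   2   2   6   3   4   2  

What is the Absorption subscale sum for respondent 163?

29

Respondent 163 raw: 1, 6, 6, 5, 1, 3, 5, 6, 1, 3, 4, 3, 6.
Absorption items: 1, 7, 8, 9, 10, 11, 12.
Reverse-coded (on a 1–6 scale, reversed = 7 − raw):
  item 1: 7 − 1 = 6
  item 7: 5
  item 8: 6
  item 9: 1
  item 10: 7 − 3 = 4
  item 11: 4
  item 12: 3
Sum = 6 + 5 + 6 + 1 + 4 + 4 + 3 = 29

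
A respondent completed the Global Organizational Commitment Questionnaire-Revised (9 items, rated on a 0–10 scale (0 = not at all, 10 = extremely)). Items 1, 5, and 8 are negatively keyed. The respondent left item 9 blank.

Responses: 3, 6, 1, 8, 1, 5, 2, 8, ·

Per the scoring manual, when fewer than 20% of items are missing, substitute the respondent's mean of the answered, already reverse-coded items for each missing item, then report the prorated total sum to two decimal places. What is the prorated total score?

45.00

Reverse-coded (on a 0–10 scale, reversed = 10 − raw):
  item 1: 10 − 3 = 7
  item 5: 10 − 1 = 9
  item 8: 10 − 8 = 2
Completed scored items (8 of 9): 7, 6, 1, 8, 9, 5, 2, 2; sum = 40.
Person mean = 40 / 8 ≈ 5.0000
Prorated total = (40 / 8) × 9 = 45.00 (to 2 dp)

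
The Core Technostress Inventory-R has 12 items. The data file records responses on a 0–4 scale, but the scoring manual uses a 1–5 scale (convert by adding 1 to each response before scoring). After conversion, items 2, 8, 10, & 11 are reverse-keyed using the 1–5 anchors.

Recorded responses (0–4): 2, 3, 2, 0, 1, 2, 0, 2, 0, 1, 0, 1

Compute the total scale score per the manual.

Convert to 1–5: 3, 4, 3, 1, 2, 3, 1, 3, 1, 2, 1, 2
Reverse-coded (reversed = (1+5) − raw = 6 − raw):
  item 2: 6 − 4 = 2
  item 8: 6 − 3 = 3
  item 10: 6 − 2 = 4
  item 11: 6 − 1 = 5
Scored: 3, 2, 3, 1, 2, 3, 1, 3, 1, 4, 5, 2
Total = 30

30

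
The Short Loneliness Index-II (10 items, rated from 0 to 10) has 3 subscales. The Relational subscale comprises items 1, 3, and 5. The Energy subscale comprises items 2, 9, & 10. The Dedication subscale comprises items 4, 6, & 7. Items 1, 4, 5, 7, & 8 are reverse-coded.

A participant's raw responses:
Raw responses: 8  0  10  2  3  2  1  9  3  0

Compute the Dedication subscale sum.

Dedication items: 4, 6, 7.
Of these, items 4 and 7 are reverse-coded; reversed = (0+10) − raw = 10 − raw.
  item 4: 10 − 2 = 8
  item 6: 2
  item 7: 10 − 1 = 9
Sum = 8 + 2 + 9 = 19

19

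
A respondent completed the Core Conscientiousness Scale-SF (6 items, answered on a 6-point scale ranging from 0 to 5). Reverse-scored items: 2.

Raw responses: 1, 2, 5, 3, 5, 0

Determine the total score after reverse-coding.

Raw sum = 16. Reverse-scored items: 2; their raw sum = 2.
Each reversal replaces raw with 5 − raw, changing the total by 5 − 2·raw per item.
Total = 16 + 1·5 − 2·2 = 16 + 5 − 4 = 17

17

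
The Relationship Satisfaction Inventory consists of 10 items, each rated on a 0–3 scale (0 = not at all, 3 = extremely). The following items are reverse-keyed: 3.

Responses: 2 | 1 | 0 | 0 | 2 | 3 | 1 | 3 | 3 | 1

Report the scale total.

19

Apply reverse scoring (on a 0–3 scale, reversed = 3 − raw):
  item 3: 3 − 0 = 3
After reverse-coding: 2, 1, 3, 0, 2, 3, 1, 3, 3, 1
Total = 2 + 1 + 3 + 0 + 2 + 3 + 1 + 3 + 3 + 1 = 19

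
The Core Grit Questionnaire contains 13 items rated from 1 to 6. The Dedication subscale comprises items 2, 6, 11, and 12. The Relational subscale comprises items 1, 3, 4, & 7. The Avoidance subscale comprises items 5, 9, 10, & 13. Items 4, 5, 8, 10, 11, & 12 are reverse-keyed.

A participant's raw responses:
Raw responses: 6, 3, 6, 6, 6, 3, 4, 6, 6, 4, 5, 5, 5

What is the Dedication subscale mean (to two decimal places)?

Dedication items: 2, 6, 11, 12.
Of these, items 11 & 12 are reverse-keyed; reversed = (1+6) − raw = 7 − raw.
  item 2: 3
  item 6: 3
  item 11: 7 − 5 = 2
  item 12: 7 − 5 = 2
Sum = 3 + 3 + 2 + 2 = 10
Mean = 10 / 4 = 2.50

2.50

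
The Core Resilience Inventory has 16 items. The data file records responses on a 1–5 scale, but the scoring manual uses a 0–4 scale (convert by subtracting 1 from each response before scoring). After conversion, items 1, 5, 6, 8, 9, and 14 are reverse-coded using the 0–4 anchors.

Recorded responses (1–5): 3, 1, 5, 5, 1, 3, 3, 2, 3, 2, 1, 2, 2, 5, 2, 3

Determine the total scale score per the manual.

29

Convert to 0–4: 2, 0, 4, 4, 0, 2, 2, 1, 2, 1, 0, 1, 1, 4, 1, 2
Reverse-coded (reverse-coded value = 4 − response):
  item 1: 4 − 2 = 2
  item 5: 4 − 0 = 4
  item 6: 4 − 2 = 2
  item 8: 4 − 1 = 3
  item 9: 4 − 2 = 2
  item 14: 4 − 4 = 0
Scored: 2, 0, 4, 4, 4, 2, 2, 3, 2, 1, 0, 1, 1, 0, 1, 2
Total = 29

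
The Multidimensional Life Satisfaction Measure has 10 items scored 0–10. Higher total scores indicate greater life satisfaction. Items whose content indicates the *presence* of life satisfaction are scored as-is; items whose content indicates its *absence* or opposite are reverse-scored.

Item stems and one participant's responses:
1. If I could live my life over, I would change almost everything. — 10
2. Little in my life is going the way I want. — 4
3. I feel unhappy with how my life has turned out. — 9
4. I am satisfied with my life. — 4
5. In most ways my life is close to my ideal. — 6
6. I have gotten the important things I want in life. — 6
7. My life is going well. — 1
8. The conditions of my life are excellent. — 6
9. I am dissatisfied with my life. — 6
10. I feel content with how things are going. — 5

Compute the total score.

Items 1, 2, 3, 9 describe the absence/opposite of life satisfaction → reverse-score.
on a 0–10 scale, reversed = 10 − raw.
  item 1: 10 − 10 = 0
  item 2: 10 − 4 = 6
  item 3: 10 − 9 = 1
  item 4: 4
  item 5: 6
  item 6: 6
  item 7: 1
  item 8: 6
  item 9: 10 − 6 = 4
  item 10: 5
Total = 0 + 6 + 1 + 4 + 6 + 6 + 1 + 6 + 4 + 5 = 39

39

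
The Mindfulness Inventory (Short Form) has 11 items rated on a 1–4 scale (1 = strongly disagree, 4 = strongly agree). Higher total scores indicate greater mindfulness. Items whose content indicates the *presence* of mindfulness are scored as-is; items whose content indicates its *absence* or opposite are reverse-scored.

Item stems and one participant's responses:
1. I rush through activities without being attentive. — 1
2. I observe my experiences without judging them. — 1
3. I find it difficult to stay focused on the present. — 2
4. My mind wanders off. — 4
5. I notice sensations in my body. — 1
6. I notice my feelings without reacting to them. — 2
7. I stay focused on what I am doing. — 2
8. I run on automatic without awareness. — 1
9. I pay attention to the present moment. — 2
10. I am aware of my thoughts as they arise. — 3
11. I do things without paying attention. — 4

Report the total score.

Items 1, 3, 4, 8, 11 describe the absence/opposite of mindfulness → reverse-score.
reversed = (1+4) − raw = 5 − raw.
  item 1: 5 − 1 = 4
  item 2: 1
  item 3: 5 − 2 = 3
  item 4: 5 − 4 = 1
  item 5: 1
  item 6: 2
  item 7: 2
  item 8: 5 − 1 = 4
  item 9: 2
  item 10: 3
  item 11: 5 − 4 = 1
Total = 4 + 1 + 3 + 1 + 1 + 2 + 2 + 4 + 2 + 3 + 1 = 24

24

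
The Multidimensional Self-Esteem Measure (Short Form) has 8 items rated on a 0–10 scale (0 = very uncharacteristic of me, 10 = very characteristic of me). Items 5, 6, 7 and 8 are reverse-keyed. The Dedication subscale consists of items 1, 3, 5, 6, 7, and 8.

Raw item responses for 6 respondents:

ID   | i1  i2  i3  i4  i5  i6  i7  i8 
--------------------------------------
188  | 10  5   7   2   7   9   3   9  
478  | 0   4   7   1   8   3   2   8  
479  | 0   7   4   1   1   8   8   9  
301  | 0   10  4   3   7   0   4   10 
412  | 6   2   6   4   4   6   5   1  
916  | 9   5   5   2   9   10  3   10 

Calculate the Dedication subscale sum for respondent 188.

Respondent 188 raw: 10, 5, 7, 2, 7, 9, 3, 9.
Dedication items: 1, 3, 5, 6, 7, 8.
Reverse-coded (reversed = (0+10) − raw = 10 − raw):
  item 1: 10
  item 3: 7
  item 5: 10 − 7 = 3
  item 6: 10 − 9 = 1
  item 7: 10 − 3 = 7
  item 8: 10 − 9 = 1
Sum = 10 + 7 + 3 + 1 + 7 + 1 = 29

29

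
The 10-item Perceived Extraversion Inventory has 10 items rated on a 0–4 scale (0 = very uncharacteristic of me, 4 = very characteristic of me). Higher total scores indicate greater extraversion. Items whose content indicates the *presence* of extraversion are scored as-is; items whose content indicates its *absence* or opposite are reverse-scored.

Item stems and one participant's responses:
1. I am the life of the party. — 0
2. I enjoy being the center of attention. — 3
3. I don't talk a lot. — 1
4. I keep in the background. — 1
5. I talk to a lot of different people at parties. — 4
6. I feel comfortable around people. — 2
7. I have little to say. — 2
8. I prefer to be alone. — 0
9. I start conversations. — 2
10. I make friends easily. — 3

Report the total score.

Items 3, 4, 7, 8 describe the absence/opposite of extraversion → reverse-score.
on a 0–4 scale, reversed = 4 − raw.
  item 1: 0
  item 2: 3
  item 3: 4 − 1 = 3
  item 4: 4 − 1 = 3
  item 5: 4
  item 6: 2
  item 7: 4 − 2 = 2
  item 8: 4 − 0 = 4
  item 9: 2
  item 10: 3
Total = 0 + 3 + 3 + 3 + 4 + 2 + 2 + 4 + 2 + 3 = 26

26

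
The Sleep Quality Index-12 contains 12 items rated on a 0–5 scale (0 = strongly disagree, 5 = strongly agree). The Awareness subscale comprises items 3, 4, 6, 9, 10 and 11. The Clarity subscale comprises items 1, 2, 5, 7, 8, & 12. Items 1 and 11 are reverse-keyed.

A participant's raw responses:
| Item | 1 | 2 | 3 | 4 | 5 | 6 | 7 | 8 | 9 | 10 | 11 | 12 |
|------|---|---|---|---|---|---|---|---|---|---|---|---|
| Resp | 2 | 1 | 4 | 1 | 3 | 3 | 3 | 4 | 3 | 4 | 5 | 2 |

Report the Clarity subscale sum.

Clarity items: 1, 2, 5, 7, 8, 12.
Of these, item 1 is reverse-keyed; reverse-coded value = 5 − response.
  item 1: 5 − 2 = 3
  item 2: 1
  item 5: 3
  item 7: 3
  item 8: 4
  item 12: 2
Sum = 3 + 1 + 3 + 3 + 4 + 2 = 16

16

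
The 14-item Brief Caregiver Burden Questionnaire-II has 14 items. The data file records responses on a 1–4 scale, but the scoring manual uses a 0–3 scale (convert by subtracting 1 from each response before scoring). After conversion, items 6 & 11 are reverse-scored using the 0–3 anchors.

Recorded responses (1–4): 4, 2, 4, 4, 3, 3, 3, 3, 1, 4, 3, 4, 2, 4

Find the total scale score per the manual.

Convert to 0–3: 3, 1, 3, 3, 2, 2, 2, 2, 0, 3, 2, 3, 1, 3
Reverse-coded (on a 0–3 scale, reversed = 3 − raw):
  item 6: 3 − 2 = 1
  item 11: 3 − 2 = 1
Scored: 3, 1, 3, 3, 2, 1, 2, 2, 0, 3, 1, 3, 1, 3
Total = 28

28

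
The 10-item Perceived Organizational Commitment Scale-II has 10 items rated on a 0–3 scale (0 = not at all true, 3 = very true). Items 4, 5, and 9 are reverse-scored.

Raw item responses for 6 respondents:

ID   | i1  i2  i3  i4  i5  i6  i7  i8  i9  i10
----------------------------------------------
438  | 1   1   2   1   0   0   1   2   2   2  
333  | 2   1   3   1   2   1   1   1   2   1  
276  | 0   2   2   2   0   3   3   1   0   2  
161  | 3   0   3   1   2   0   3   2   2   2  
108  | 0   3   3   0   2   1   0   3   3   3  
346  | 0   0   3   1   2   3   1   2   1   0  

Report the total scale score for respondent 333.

Respondent 333 raw: 2, 1, 3, 1, 2, 1, 1, 1, 2, 1.
Reverse-coded (reversed = (0+3) − raw = 3 − raw):
  item 1: 2
  item 2: 1
  item 3: 3
  item 4: 3 − 1 = 2
  item 5: 3 − 2 = 1
  item 6: 1
  item 7: 1
  item 8: 1
  item 9: 3 − 2 = 1
  item 10: 1
Sum = 2 + 1 + 3 + 2 + 1 + 1 + 1 + 1 + 1 + 1 = 14

14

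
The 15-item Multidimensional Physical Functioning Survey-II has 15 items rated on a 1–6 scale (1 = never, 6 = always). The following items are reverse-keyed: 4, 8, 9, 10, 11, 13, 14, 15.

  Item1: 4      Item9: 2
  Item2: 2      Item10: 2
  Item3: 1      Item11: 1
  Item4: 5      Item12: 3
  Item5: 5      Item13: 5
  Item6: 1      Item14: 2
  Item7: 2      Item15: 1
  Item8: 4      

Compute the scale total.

52

Reversing items 4, 8, 9, 10, 11, 13, 14, & 15 with 7 − raw:
Total = 4 + 2 + 1 + (7−5) + 5 + 1 + 2 + (7−4) + (7−2) + (7−2) + (7−1) + 3 + (7−5) + (7−2) + (7−1)
      = 4 + 2 + 1 + 2 + 5 + 1 + 2 + 3 + 5 + 5 + 6 + 3 + 2 + 5 + 6 = 52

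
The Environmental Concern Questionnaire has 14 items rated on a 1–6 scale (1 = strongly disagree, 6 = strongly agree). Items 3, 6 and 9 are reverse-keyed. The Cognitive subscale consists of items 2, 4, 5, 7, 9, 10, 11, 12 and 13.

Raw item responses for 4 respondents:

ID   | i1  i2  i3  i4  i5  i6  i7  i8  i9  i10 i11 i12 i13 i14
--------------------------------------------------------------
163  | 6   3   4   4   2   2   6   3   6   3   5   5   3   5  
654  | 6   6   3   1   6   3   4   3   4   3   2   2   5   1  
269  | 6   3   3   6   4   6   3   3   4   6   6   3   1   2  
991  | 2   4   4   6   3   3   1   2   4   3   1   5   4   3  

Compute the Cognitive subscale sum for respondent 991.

Respondent 991 raw: 2, 4, 4, 6, 3, 3, 1, 2, 4, 3, 1, 5, 4, 3.
Cognitive items: 2, 4, 5, 7, 9, 10, 11, 12, 13.
Reverse-coded (reverse-coded value = 7 − response):
  item 2: 4
  item 4: 6
  item 5: 3
  item 7: 1
  item 9: 7 − 4 = 3
  item 10: 3
  item 11: 1
  item 12: 5
  item 13: 4
Sum = 4 + 6 + 3 + 1 + 3 + 3 + 1 + 5 + 4 = 30

30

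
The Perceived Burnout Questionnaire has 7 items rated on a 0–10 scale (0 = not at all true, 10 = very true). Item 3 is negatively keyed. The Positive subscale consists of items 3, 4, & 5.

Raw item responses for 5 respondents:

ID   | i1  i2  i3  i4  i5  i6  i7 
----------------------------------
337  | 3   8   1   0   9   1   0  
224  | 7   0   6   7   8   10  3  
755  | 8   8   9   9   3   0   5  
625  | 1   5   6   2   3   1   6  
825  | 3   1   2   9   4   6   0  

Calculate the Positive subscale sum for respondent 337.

Respondent 337 raw: 3, 8, 1, 0, 9, 1, 0.
Positive items: 3, 4, 5.
Reverse-coded (reversed = (0+10) − raw = 10 − raw):
  item 3: 10 − 1 = 9
  item 4: 0
  item 5: 9
Sum = 9 + 0 + 9 = 18

18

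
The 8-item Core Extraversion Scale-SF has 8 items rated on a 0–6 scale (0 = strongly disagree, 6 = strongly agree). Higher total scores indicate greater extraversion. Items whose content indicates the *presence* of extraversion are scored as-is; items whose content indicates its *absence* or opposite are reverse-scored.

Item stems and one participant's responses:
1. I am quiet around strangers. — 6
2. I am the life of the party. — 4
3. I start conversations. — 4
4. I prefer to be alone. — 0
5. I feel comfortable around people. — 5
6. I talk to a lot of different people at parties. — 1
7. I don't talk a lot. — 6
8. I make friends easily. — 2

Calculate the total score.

Items 1, 4, 7 describe the absence/opposite of extraversion → reverse-score.
reverse-coded value = 6 − response.
  item 1: 6 − 6 = 0
  item 2: 4
  item 3: 4
  item 4: 6 − 0 = 6
  item 5: 5
  item 6: 1
  item 7: 6 − 6 = 0
  item 8: 2
Total = 0 + 4 + 4 + 6 + 5 + 1 + 0 + 2 = 22

22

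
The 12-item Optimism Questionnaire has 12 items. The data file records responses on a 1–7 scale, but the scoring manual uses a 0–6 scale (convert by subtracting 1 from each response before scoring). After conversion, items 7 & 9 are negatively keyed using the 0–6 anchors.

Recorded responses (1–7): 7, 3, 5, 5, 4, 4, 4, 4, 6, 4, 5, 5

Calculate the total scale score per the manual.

Convert to 0–6: 6, 2, 4, 4, 3, 3, 3, 3, 5, 3, 4, 4
Reverse-coded (on a 0–6 scale, reversed = 6 − raw):
  item 7: 6 − 3 = 3
  item 9: 6 − 5 = 1
Scored: 6, 2, 4, 4, 3, 3, 3, 3, 1, 3, 4, 4
Total = 40

40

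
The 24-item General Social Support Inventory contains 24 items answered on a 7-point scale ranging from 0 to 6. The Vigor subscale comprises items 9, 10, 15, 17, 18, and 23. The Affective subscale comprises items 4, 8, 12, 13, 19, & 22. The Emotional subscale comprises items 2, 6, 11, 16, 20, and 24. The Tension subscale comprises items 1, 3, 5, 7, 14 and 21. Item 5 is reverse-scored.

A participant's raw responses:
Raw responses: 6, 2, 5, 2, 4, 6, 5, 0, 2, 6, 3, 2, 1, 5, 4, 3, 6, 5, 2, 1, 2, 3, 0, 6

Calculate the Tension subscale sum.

Tension items: 1, 3, 5, 7, 14, 21.
Of these, item 5 is reverse-scored; on a 0–6 scale, reversed = 6 − raw.
  item 1: 6
  item 3: 5
  item 5: 6 − 4 = 2
  item 7: 5
  item 14: 5
  item 21: 2
Sum = 6 + 5 + 2 + 5 + 5 + 2 = 25

25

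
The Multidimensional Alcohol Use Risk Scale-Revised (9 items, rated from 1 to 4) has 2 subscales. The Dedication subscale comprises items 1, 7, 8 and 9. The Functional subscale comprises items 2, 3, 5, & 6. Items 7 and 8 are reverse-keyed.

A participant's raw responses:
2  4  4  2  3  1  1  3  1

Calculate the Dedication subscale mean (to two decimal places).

Dedication items: 1, 7, 8, 9.
Of these, items 7 and 8 are reverse-keyed; reversed = (1+4) − raw = 5 − raw.
  item 1: 2
  item 7: 5 − 1 = 4
  item 8: 5 − 3 = 2
  item 9: 1
Sum = 2 + 4 + 2 + 1 = 9
Mean = 9 / 4 = 2.25

2.25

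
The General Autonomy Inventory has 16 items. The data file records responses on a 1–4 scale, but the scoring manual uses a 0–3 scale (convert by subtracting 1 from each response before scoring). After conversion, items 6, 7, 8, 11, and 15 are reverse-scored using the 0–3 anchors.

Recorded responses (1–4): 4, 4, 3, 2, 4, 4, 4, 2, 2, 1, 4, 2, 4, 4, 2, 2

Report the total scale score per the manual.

Convert to 0–3: 3, 3, 2, 1, 3, 3, 3, 1, 1, 0, 3, 1, 3, 3, 1, 1
Reverse-coded (reversed = (0+3) − raw = 3 − raw):
  item 6: 3 − 3 = 0
  item 7: 3 − 3 = 0
  item 8: 3 − 1 = 2
  item 11: 3 − 3 = 0
  item 15: 3 − 1 = 2
Scored: 3, 3, 2, 1, 3, 0, 0, 2, 1, 0, 0, 1, 3, 3, 2, 1
Total = 25

25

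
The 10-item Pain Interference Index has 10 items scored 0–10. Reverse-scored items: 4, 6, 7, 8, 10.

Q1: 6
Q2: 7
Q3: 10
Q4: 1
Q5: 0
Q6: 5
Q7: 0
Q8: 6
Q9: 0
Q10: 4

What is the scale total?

57

Reversing items 4, 6, 7, 8, and 10 with 10 − raw:
Total = 6 + 7 + 10 + (10−1) + 0 + (10−5) + (10−0) + (10−6) + 0 + (10−4)
      = 6 + 7 + 10 + 9 + 0 + 5 + 10 + 4 + 0 + 6 = 57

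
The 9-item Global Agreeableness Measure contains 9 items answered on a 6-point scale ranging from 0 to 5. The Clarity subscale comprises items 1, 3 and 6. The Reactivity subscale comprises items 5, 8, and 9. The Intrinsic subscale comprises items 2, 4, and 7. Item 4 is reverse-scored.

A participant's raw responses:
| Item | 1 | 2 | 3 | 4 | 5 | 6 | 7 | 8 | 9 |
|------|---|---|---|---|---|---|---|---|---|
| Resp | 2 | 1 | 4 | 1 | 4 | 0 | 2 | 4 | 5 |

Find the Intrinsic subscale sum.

7

Intrinsic items: 2, 4, 7.
Of these, item 4 is reverse-scored; on a 0–5 scale, reversed = 5 − raw.
  item 2: 1
  item 4: 5 − 1 = 4
  item 7: 2
Sum = 1 + 4 + 2 = 7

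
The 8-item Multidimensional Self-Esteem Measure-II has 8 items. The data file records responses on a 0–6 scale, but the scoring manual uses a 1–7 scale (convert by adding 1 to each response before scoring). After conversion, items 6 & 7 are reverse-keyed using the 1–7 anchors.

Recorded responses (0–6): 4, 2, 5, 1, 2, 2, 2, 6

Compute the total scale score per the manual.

36

Convert to 1–7: 5, 3, 6, 2, 3, 3, 3, 7
Reverse-coded (reverse-coded value = 8 − response):
  item 6: 8 − 3 = 5
  item 7: 8 − 3 = 5
Scored: 5, 3, 6, 2, 3, 5, 5, 7
Total = 36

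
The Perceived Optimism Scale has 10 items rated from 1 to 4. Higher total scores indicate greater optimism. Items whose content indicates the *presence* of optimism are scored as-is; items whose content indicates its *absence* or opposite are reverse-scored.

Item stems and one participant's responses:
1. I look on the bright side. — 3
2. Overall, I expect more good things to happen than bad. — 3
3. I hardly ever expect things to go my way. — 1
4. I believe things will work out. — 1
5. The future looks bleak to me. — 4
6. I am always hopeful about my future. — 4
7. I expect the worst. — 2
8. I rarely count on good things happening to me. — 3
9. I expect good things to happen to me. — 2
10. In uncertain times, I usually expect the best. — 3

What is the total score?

26

Items 3, 5, 7, 8 describe the absence/opposite of optimism → reverse-score.
reverse-coded value = 5 − response.
  item 1: 3
  item 2: 3
  item 3: 5 − 1 = 4
  item 4: 1
  item 5: 5 − 4 = 1
  item 6: 4
  item 7: 5 − 2 = 3
  item 8: 5 − 3 = 2
  item 9: 2
  item 10: 3
Total = 3 + 3 + 4 + 1 + 1 + 4 + 3 + 2 + 2 + 3 = 26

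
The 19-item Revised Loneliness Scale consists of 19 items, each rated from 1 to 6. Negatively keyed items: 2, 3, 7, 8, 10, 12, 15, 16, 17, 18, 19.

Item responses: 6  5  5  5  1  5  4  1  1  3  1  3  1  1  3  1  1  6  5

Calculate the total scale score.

Apply reverse scoring (reverse-coded value = 7 − response):
  item 2: 7 − 5 = 2
  item 3: 7 − 5 = 2
  item 7: 7 − 4 = 3
  item 8: 7 − 1 = 6
  item 10: 7 − 3 = 4
  item 12: 7 − 3 = 4
  item 15: 7 − 3 = 4
  item 16: 7 − 1 = 6
  item 17: 7 − 1 = 6
  item 18: 7 − 6 = 1
  item 19: 7 − 5 = 2
After reverse-coding: 6, 2, 2, 5, 1, 5, 3, 6, 1, 4, 1, 4, 1, 1, 4, 6, 6, 1, 2
Total = 6 + 2 + 2 + 5 + 1 + 5 + 3 + 6 + 1 + 4 + 1 + 4 + 1 + 1 + 4 + 6 + 6 + 1 + 2 = 61

61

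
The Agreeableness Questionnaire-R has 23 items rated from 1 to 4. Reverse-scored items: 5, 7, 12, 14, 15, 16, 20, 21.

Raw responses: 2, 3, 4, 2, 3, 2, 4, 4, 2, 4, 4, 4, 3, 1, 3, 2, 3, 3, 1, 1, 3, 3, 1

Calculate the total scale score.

Apply reverse scoring (reversed = (1+4) − raw = 5 − raw):
  item 5: 5 − 3 = 2
  item 7: 5 − 4 = 1
  item 12: 5 − 4 = 1
  item 14: 5 − 1 = 4
  item 15: 5 − 3 = 2
  item 16: 5 − 2 = 3
  item 20: 5 − 1 = 4
  item 21: 5 − 3 = 2
Scored responses: 2, 3, 4, 2, 2, 2, 1, 4, 2, 4, 4, 1, 3, 4, 2, 3, 3, 3, 1, 4, 2, 3, 1
Total = 2 + 3 + 4 + 2 + 2 + 2 + 1 + 4 + 2 + 4 + 4 + 1 + 3 + 4 + 2 + 3 + 3 + 3 + 1 + 4 + 2 + 3 + 1 = 60

60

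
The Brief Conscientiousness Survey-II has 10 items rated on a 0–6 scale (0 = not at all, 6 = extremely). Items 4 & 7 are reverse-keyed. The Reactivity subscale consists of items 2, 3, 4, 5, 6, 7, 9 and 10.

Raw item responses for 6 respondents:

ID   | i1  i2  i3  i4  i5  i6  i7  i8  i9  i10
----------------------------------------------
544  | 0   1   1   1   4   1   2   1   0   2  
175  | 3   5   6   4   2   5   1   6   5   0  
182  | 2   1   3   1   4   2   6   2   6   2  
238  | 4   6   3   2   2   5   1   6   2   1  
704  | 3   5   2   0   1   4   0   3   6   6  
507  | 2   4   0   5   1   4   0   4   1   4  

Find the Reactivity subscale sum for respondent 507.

Respondent 507 raw: 2, 4, 0, 5, 1, 4, 0, 4, 1, 4.
Reactivity items: 2, 3, 4, 5, 6, 7, 9, 10.
Reverse-coded (on a 0–6 scale, reversed = 6 − raw):
  item 2: 4
  item 3: 0
  item 4: 6 − 5 = 1
  item 5: 1
  item 6: 4
  item 7: 6 − 0 = 6
  item 9: 1
  item 10: 4
Sum = 4 + 0 + 1 + 1 + 4 + 6 + 1 + 4 = 21

21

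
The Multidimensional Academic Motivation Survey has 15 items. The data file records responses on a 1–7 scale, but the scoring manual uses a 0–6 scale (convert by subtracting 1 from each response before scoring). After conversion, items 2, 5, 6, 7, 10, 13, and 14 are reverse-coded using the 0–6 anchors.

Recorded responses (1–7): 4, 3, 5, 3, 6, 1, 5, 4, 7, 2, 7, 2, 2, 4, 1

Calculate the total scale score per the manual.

Convert to 0–6: 3, 2, 4, 2, 5, 0, 4, 3, 6, 1, 6, 1, 1, 3, 0
Reverse-coded (reversed = (0+6) − raw = 6 − raw):
  item 2: 6 − 2 = 4
  item 5: 6 − 5 = 1
  item 6: 6 − 0 = 6
  item 7: 6 − 4 = 2
  item 10: 6 − 1 = 5
  item 13: 6 − 1 = 5
  item 14: 6 − 3 = 3
Scored: 3, 4, 4, 2, 1, 6, 2, 3, 6, 5, 6, 1, 5, 3, 0
Total = 51

51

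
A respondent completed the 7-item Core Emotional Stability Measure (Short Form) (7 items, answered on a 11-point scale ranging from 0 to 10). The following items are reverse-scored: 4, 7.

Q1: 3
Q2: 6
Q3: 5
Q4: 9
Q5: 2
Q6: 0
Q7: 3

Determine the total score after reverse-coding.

24

Reverse-coded items (reversed = (0+10) − raw = 10 − raw):
  item 4: 10 − 9 = 1
  item 7: 10 − 3 = 7
Scored responses: 3, 6, 5, 1, 2, 0, 7
Total = 3 + 6 + 5 + 1 + 2 + 0 + 7 = 24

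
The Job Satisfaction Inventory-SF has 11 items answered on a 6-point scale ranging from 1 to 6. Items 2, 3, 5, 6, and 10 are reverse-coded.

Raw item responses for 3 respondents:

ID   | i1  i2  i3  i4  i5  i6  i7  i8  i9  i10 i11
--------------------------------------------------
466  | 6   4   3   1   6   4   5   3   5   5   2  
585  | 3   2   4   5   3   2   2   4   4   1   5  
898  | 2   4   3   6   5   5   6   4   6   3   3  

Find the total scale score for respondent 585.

Respondent 585 raw: 3, 2, 4, 5, 3, 2, 2, 4, 4, 1, 5.
Reverse-coded (reversed = (1+6) − raw = 7 − raw):
  item 1: 3
  item 2: 7 − 2 = 5
  item 3: 7 − 4 = 3
  item 4: 5
  item 5: 7 − 3 = 4
  item 6: 7 − 2 = 5
  item 7: 2
  item 8: 4
  item 9: 4
  item 10: 7 − 1 = 6
  item 11: 5
Sum = 3 + 5 + 3 + 5 + 4 + 5 + 2 + 4 + 4 + 6 + 5 = 46

46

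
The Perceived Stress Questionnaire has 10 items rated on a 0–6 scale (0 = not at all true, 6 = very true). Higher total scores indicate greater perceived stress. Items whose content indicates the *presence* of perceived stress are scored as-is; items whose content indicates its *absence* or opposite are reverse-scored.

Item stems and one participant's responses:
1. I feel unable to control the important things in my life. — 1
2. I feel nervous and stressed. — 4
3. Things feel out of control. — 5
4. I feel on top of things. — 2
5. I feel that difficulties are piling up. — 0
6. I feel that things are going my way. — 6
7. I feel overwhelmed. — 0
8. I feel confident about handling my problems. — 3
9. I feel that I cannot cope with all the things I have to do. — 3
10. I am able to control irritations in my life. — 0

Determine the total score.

26

Items 4, 6, 8, 10 describe the absence/opposite of perceived stress → reverse-score.
on a 0–6 scale, reversed = 6 − raw.
  item 1: 1
  item 2: 4
  item 3: 5
  item 4: 6 − 2 = 4
  item 5: 0
  item 6: 6 − 6 = 0
  item 7: 0
  item 8: 6 − 3 = 3
  item 9: 3
  item 10: 6 − 0 = 6
Total = 1 + 4 + 5 + 4 + 0 + 0 + 0 + 3 + 3 + 6 = 26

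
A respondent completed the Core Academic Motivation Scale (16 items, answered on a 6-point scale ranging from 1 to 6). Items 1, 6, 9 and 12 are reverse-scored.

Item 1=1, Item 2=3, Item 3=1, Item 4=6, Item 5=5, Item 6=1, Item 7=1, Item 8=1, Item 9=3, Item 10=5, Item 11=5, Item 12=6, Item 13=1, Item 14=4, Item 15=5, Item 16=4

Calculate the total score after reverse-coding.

58

Reverse-scored items use 7 − raw:
  item 1: 7 − 1 = 6
  item 6: 7 − 1 = 6
  item 9: 7 − 3 = 4
  item 12: 7 − 6 = 1
After reverse-coding: 6, 3, 1, 6, 5, 6, 1, 1, 4, 5, 5, 1, 1, 4, 5, 4
Total = 6 + 3 + 1 + 6 + 5 + 6 + 1 + 1 + 4 + 5 + 5 + 1 + 1 + 4 + 5 + 4 = 58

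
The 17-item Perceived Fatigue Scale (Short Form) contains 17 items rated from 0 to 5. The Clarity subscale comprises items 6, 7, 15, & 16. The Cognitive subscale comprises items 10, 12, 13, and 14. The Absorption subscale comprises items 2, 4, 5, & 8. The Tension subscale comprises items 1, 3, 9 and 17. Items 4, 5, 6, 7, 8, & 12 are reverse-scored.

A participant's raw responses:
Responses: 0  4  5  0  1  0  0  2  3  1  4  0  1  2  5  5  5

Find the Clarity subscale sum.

Clarity items: 6, 7, 15, 16.
Of these, items 6 & 7 are reverse-scored; on a 0–5 scale, reversed = 5 − raw.
  item 6: 5 − 0 = 5
  item 7: 5 − 0 = 5
  item 15: 5
  item 16: 5
Sum = 5 + 5 + 5 + 5 = 20

20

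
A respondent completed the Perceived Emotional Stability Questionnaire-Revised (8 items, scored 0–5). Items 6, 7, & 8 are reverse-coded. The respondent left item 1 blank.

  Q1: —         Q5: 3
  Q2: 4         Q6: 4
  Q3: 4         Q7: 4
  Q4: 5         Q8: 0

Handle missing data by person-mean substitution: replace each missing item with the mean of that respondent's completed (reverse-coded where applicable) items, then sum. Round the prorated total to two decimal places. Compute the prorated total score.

26.29

Reverse-coded (reversed = (0+5) − raw = 5 − raw):
  item 6: 5 − 4 = 1
  item 7: 5 − 4 = 1
  item 8: 5 − 0 = 5
Completed scored items (7 of 8): 4, 4, 5, 3, 1, 1, 5; sum = 23.
Person mean = 23 / 7 ≈ 3.2857
Prorated total = (23 / 7) × 8 = 26.29 (to 2 dp)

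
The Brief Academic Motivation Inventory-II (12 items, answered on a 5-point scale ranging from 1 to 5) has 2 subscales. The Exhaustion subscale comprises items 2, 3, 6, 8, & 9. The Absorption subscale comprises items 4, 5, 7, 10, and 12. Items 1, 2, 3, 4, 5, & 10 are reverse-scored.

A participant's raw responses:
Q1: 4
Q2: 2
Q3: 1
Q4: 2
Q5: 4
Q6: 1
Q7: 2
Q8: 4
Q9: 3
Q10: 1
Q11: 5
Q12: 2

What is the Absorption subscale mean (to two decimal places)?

3.00

Absorption items: 4, 5, 7, 10, 12.
Of these, items 4, 5 and 10 are reverse-scored; reversed = (1+5) − raw = 6 − raw.
  item 4: 6 − 2 = 4
  item 5: 6 − 4 = 2
  item 7: 2
  item 10: 6 − 1 = 5
  item 12: 2
Sum = 4 + 2 + 2 + 5 + 2 = 15
Mean = 15 / 5 = 3.00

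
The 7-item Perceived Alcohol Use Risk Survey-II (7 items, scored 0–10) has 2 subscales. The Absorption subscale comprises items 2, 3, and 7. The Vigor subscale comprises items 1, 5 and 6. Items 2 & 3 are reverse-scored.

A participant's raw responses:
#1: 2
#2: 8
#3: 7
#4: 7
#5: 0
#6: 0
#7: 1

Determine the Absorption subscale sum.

Absorption items: 2, 3, 7.
Of these, items 2 & 3 are reverse-scored; reversed = (0+10) − raw = 10 − raw.
  item 2: 10 − 8 = 2
  item 3: 10 − 7 = 3
  item 7: 1
Sum = 2 + 3 + 1 = 6

6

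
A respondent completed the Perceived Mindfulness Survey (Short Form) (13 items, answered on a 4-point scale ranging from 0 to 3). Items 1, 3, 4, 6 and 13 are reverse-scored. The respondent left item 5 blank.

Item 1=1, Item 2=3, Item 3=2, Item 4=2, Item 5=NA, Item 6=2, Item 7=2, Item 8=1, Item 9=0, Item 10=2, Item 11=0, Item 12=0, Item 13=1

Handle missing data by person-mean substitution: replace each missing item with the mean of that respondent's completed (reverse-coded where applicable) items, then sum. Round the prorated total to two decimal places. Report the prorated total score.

16.25

Reverse-coded (reversed = (0+3) − raw = 3 − raw):
  item 1: 3 − 1 = 2
  item 3: 3 − 2 = 1
  item 4: 3 − 2 = 1
  item 6: 3 − 2 = 1
  item 13: 3 − 1 = 2
Completed scored items (12 of 13): 2, 3, 1, 1, 1, 2, 1, 0, 2, 0, 0, 2; sum = 15.
Person mean = 15 / 12 ≈ 1.2500
Prorated total = (15 / 12) × 13 = 16.25 (to 2 dp)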